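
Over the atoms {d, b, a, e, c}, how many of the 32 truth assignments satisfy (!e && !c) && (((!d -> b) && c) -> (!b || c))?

Initial set: {T ((!e && !c) && (((!d -> b) && c) -> (!b || c)))}.
T ((!e && !c) && (((!d -> b) && c) -> (!b || c))): α-rule — add T (!e && !c), T (((!d -> b) && c) -> (!b || c)).
T (!e && !c): α-rule — add T !e, T !c.
T (((!d -> b) && c) -> (!b || c)): β-rule — branch into F ((!d -> b) && c)  //  T (!b || c).
  branch 1 (add F ((!d -> b) && c)):
    F ((!d -> b) && c): β-rule — branch into F (!d -> b)  //  F c.
      branch 1.1 (add F (!d -> b)):
        F (!d -> b): α-rule — add T !d, F b.
        ○ open, literals {b=F, c=F, d=F, e=F}.
      branch 1.2 (add F c):
        ○ open, literals {c=F, e=F}.
  branch 2 (add T (!b || c)):
    T (!b || c): β-rule — branch into T !b  //  T c.
      branch 2.1 (add T !b):
        ○ open, literals {b=F, c=F, e=F}.
      branch 2.2 (add T c):
        × closes — contains both c and !c.
1 branch closed, 3 open.
Each open branch fixes some atoms; the unmentioned ones are free. Counting distinct full assignments: branch {b=F, c=F, d=F, e=F} (a) contributes 2 new; branch {c=F, e=F} (d, b, a) contributes 6 new; branch {b=F, c=F, e=F} (d, a) contributes 0 new. Total: 8.

8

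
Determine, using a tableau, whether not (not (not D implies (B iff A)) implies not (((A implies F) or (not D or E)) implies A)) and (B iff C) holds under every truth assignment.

Not valid

Assume the negation and expand:
Initial set: {not (not (not (not D implies (B iff A)) implies not (((A implies F) or (not D or E)) implies A)) and (B iff C))}.
not (not (not (not D implies (B iff A)) implies not (((A implies F) or (not D or E)) implies A)) and (B iff C)): β-rule — branch into not not (not (not D implies (B iff A)) implies not (((A implies F) or (not D or E)) implies A))  //  not (B iff C).
  branch 1 (add not not (not (not D implies (B iff A)) implies not (((A implies F) or (not D or E)) implies A))):
    not not (not (not D implies (B iff A)) implies not (((A implies F) or (not D or E)) implies A)): β-rule — branch into not not (not D implies (B iff A))  //  not (((A implies F) or (not D or E)) implies A).
      branch 1.1 (add not not (not D implies (B iff A))):
        not not (not D implies (B iff A)): β-rule — branch into not not D  //  (B iff A).
          branch 1.1.1 (add not not D):
            ○ open, literals {D=true}.
          branch 1.1.2 (add (B iff A)):
            (B iff A): β-rule — branch into B, A  //  not B, not A.
              branch 1.1.2.1 (add B, A):
                ○ open, literals {A=true, B=true}.
              branch 1.1.2.2 (add not B, not A):
                ○ open, literals {A=false, B=false}.
      branch 1.2 (add not (((A implies F) or (not D or E)) implies A)):
        not (((A implies F) or (not D or E)) implies A): α-rule — add ((A implies F) or (not D or E)), not A.
        ((A implies F) or (not D or E)): β-rule — branch into (A implies F)  //  (not D or E).
          branch 1.2.1 (add (A implies F)):
            (A implies F): β-rule — branch into not A  //  F.
              branch 1.2.1.1 (add not A):
                ○ open, literals {A=false}.
              branch 1.2.1.2 (add F):
                ○ open, literals {A=false, F=true}.
          branch 1.2.2 (add (not D or E)):
            (not D or E): β-rule — branch into not D  //  E.
              branch 1.2.2.1 (add not D):
                ○ open, literals {A=false, D=false}.
              branch 1.2.2.2 (add E):
                ○ open, literals {A=false, E=true}.
  branch 2 (add not (B iff C)):
    not (B iff C): β-rule — branch into B, not C  //  not B, C.
      branch 2.1 (add B, not C):
        ○ open, literals {B=true, C=false}.
      branch 2.2 (add not B, C):
        ○ open, literals {B=false, C=true}.
0 branches closed, 9 open.
An open branch gives a countermodel: D=true (unmentioned atoms arbitrary); under it the original formula is false.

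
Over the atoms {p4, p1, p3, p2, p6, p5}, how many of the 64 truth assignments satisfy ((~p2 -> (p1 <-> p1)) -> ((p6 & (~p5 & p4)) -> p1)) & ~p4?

32

Initial set: {(((~p2 -> (p1 <-> p1)) -> ((p6 & (~p5 & p4)) -> p1)) & ~p4)}.
(((~p2 -> (p1 <-> p1)) -> ((p6 & (~p5 & p4)) -> p1)) & ~p4): α-rule — add ((~p2 -> (p1 <-> p1)) -> ((p6 & (~p5 & p4)) -> p1)), ~p4.
((~p2 -> (p1 <-> p1)) -> ((p6 & (~p5 & p4)) -> p1)): β-rule — branch into ~(~p2 -> (p1 <-> p1))  //  ((p6 & (~p5 & p4)) -> p1).
  branch 1 (add ~(~p2 -> (p1 <-> p1))):
    ~(~p2 -> (p1 <-> p1)): α-rule — add ~p2, ~(p1 <-> p1).
    ~(p1 <-> p1): β-rule — branch into p1, ~p1  //  ~p1, p1.
      branch 1.1 (add p1, ~p1):
        × closes — contains both p1 and ~p1.
      branch 1.2 (add ~p1, p1):
        × closes — contains both p1 and ~p1.
  branch 2 (add ((p6 & (~p5 & p4)) -> p1)):
    ((p6 & (~p5 & p4)) -> p1): β-rule — branch into ~(p6 & (~p5 & p4))  //  p1.
      branch 2.1 (add ~(p6 & (~p5 & p4))):
        ~(p6 & (~p5 & p4)): β-rule — branch into ~p6  //  ~(~p5 & p4).
          branch 2.1.1 (add ~p6):
            ○ open, literals {p4=F, p6=F}.
          branch 2.1.2 (add ~(~p5 & p4)):
            ~(~p5 & p4): β-rule — branch into ~~p5  //  ~p4.
              branch 2.1.2.1 (add ~~p5):
                ○ open, literals {p4=F, p5=T}.
              branch 2.1.2.2 (add ~p4):
                ○ open, literals {p4=F}.
      branch 2.2 (add p1):
        ○ open, literals {p1=T, p4=F}.
2 branches closed, 4 open.
Each open branch fixes some atoms; the unmentioned ones are free. Counting distinct full assignments: branch {p4=F, p6=F} (p1, p3, p2, p5) contributes 16 new; branch {p4=F, p5=T} (p1, p3, p2, p6) contributes 8 new; branch {p4=F} (p1, p3, p2, p6, p5) contributes 8 new; branch {p1=T, p4=F} (p3, p2, p6, p5) contributes 0 new. Total: 32.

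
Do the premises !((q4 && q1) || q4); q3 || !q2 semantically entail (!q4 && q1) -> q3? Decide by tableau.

No

Initial set: {T !((q4 && q1) || q4); T (q3 || !q2); F ((!q4 && q1) -> q3)}.
T !((q4 && q1) || q4): α-rule — add F (q4 && q1), F q4.
F ((!q4 && q1) -> q3): α-rule — add T (!q4 && q1), F q3.
T (!q4 && q1): α-rule — add T !q4, T q1.
T (q3 || !q2): β-rule — branch into T q3  //  T !q2.
  branch 1 (add T q3):
    × closes — contains both q3 and !q3.
  branch 2 (add T !q2):
    F (q4 && q1): β-rule — branch into F q4  //  F q1.
      branch 2.1 (add F q4):
        ○ open, literals {q1=1, q2=0, q3=0, q4=0}.
      branch 2.2 (add F q1):
        × closes — contains both q1 and !q1.
2 branches closed, 1 open.
An open branch gives a countermodel: q1=1, q2=0, q3=0, q4=0 (unmentioned atoms arbitrary); the premises hold there but the conclusion fails.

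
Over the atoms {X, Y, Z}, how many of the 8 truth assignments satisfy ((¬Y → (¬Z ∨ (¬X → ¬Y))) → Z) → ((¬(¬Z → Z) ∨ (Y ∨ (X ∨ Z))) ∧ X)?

Initial set: {(((¬Y → (¬Z ∨ (¬X → ¬Y))) → Z) → ((¬(¬Z → Z) ∨ (Y ∨ (X ∨ Z))) ∧ X))}.
(((¬Y → (¬Z ∨ (¬X → ¬Y))) → Z) → ((¬(¬Z → Z) ∨ (Y ∨ (X ∨ Z))) ∧ X)): β-rule — branch into ¬((¬Y → (¬Z ∨ (¬X → ¬Y))) → Z)  //  ((¬(¬Z → Z) ∨ (Y ∨ (X ∨ Z))) ∧ X).
  branch 1 (add ¬((¬Y → (¬Z ∨ (¬X → ¬Y))) → Z)):
    ¬((¬Y → (¬Z ∨ (¬X → ¬Y))) → Z): α-rule — add (¬Y → (¬Z ∨ (¬X → ¬Y))), ¬Z.
    (¬Y → (¬Z ∨ (¬X → ¬Y))): β-rule — branch into ¬¬Y  //  (¬Z ∨ (¬X → ¬Y)).
      branch 1.1 (add ¬¬Y):
        ○ open, literals {Y=true, Z=false}.
      branch 1.2 (add (¬Z ∨ (¬X → ¬Y))):
        (¬Z ∨ (¬X → ¬Y)): β-rule — branch into ¬Z  //  (¬X → ¬Y).
          branch 1.2.1 (add ¬Z):
            ○ open, literals {Z=false}.
          branch 1.2.2 (add (¬X → ¬Y)):
            (¬X → ¬Y): β-rule — branch into ¬¬X  //  ¬Y.
              branch 1.2.2.1 (add ¬¬X):
                ○ open, literals {X=true, Z=false}.
              branch 1.2.2.2 (add ¬Y):
                ○ open, literals {Y=false, Z=false}.
  branch 2 (add ((¬(¬Z → Z) ∨ (Y ∨ (X ∨ Z))) ∧ X)):
    ((¬(¬Z → Z) ∨ (Y ∨ (X ∨ Z))) ∧ X): α-rule — add (¬(¬Z → Z) ∨ (Y ∨ (X ∨ Z))), X.
    (¬(¬Z → Z) ∨ (Y ∨ (X ∨ Z))): β-rule — branch into ¬(¬Z → Z)  //  (Y ∨ (X ∨ Z)).
      branch 2.1 (add ¬(¬Z → Z)):
        ¬(¬Z → Z): α-rule — add ¬Z, ¬Z.
        ○ open, literals {X=true, Z=false}.
      branch 2.2 (add (Y ∨ (X ∨ Z))):
        (Y ∨ (X ∨ Z)): β-rule — branch into Y  //  (X ∨ Z).
          branch 2.2.1 (add Y):
            ○ open, literals {X=true, Y=true}.
          branch 2.2.2 (add (X ∨ Z)):
            (X ∨ Z): β-rule — branch into X  //  Z.
              branch 2.2.2.1 (add X):
                ○ open, literals {X=true}.
              branch 2.2.2.2 (add Z):
                ○ open, literals {X=true, Z=true}.
0 branches closed, 8 open.
Each open branch fixes some atoms; the unmentioned ones are free. Counting distinct full assignments: branch {Y=true, Z=false} (X) contributes 2 new; branch {Z=false} (X, Y) contributes 2 new; branch {X=true, Z=false} (Y) contributes 0 new; branch {Y=false, Z=false} (X) contributes 0 new; branch {X=true, Z=false} (Y) contributes 0 new; branch {X=true, Y=true} (Z) contributes 1 new; branch {X=true} (Y, Z) contributes 1 new; branch {X=true, Z=true} (Y) contributes 0 new. Total: 6.

6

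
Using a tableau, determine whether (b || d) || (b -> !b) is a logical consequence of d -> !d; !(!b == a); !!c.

Yes

Initial set: {(d -> !d); !(!b == a); !!c; !((b || d) || (b -> !b))}.
!!c: drop double negation, giving c.
!((b || d) || (b -> !b)): α-rule — add !(b || d), !(b -> !b).
!(b || d): α-rule — add !b, !d.
!(b -> !b): α-rule — add b, !!b.
× closes — contains both b and !b.
All 1 branch closes.
Every branch closed, so the premises entail the conclusion.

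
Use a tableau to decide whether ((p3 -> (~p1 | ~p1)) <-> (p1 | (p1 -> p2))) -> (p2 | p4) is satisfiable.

Initial set: {T (((p3 -> (~p1 | ~p1)) <-> (p1 | (p1 -> p2))) -> (p2 | p4))}.
T (((p3 -> (~p1 | ~p1)) <-> (p1 | (p1 -> p2))) -> (p2 | p4)): β-rule — branch into F ((p3 -> (~p1 | ~p1)) <-> (p1 | (p1 -> p2)))  //  T (p2 | p4).
  branch 1 (add F ((p3 -> (~p1 | ~p1)) <-> (p1 | (p1 -> p2)))):
    F ((p3 -> (~p1 | ~p1)) <-> (p1 | (p1 -> p2))): β-rule — branch into T (p3 -> (~p1 | ~p1)), F (p1 | (p1 -> p2))  //  F (p3 -> (~p1 | ~p1)), T (p1 | (p1 -> p2)).
      branch 1.1 (add T (p3 -> (~p1 | ~p1)), F (p1 | (p1 -> p2))):
        F (p1 | (p1 -> p2)): α-rule — add F p1, F (p1 -> p2).
        F (p1 -> p2): α-rule — add T p1, F p2.
        × closes — contains both p1 and ~p1.
      branch 1.2 (add F (p3 -> (~p1 | ~p1)), T (p1 | (p1 -> p2))):
        F (p3 -> (~p1 | ~p1)): α-rule — add T p3, F (~p1 | ~p1).
        F (~p1 | ~p1): α-rule — add F ~p1, F ~p1.
        T (p1 | (p1 -> p2)): β-rule — branch into T p1  //  T (p1 -> p2).
          branch 1.2.1 (add T p1):
            ○ open, literals {p1=true, p3=true}.
          branch 1.2.2 (add T (p1 -> p2)):
            T (p1 -> p2): β-rule — branch into F p1  //  T p2.
              branch 1.2.2.1 (add F p1):
                × closes — contains both p1 and ~p1.
              branch 1.2.2.2 (add T p2):
                ○ open, literals {p1=true, p2=true, p3=true}.
  branch 2 (add T (p2 | p4)):
    T (p2 | p4): β-rule — branch into T p2  //  T p4.
      branch 2.1 (add T p2):
        ○ open, literals {p2=true}.
      branch 2.2 (add T p4):
        ○ open, literals {p4=true}.
2 branches closed, 4 open.
An open branch gives a satisfying assignment: p1=true, p3=true.

Satisfiable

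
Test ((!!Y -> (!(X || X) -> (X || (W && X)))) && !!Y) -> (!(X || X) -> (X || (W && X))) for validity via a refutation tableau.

Valid

Assume the negation and expand:
Initial set: {F (((!!Y -> (!(X || X) -> (X || (W && X)))) && !!Y) -> (!(X || X) -> (X || (W && X))))}.
F (((!!Y -> (!(X || X) -> (X || (W && X)))) && !!Y) -> (!(X || X) -> (X || (W && X)))): α-rule — add T ((!!Y -> (!(X || X) -> (X || (W && X)))) && !!Y), F (!(X || X) -> (X || (W && X))).
T ((!!Y -> (!(X || X) -> (X || (W && X)))) && !!Y): α-rule — add T (!!Y -> (!(X || X) -> (X || (W && X)))), T !!Y.
F (!(X || X) -> (X || (W && X))): α-rule — add T !(X || X), F (X || (W && X)).
T !!Y: drop double negation, giving T Y.
T !(X || X): α-rule — add F X, F X.
F (X || (W && X)): α-rule — add F X, F (W && X).
T (!!Y -> (!(X || X) -> (X || (W && X)))): β-rule — branch into F !!Y  //  T (!(X || X) -> (X || (W && X))).
  branch 1 (add F !!Y):
    F !!Y: drop double negation, giving F Y.
    × closes — contains both Y and !Y.
  branch 2 (add T (!(X || X) -> (X || (W && X)))):
    F (W && X): β-rule — branch into F W  //  F X.
      branch 2.1 (add F W):
        T (!(X || X) -> (X || (W && X))): β-rule — branch into F !(X || X)  //  T (X || (W && X)).
          branch 2.1.1 (add F !(X || X)):
            F !(X || X): β-rule — branch into T X  //  T X.
              branch 2.1.1.1 (add T X):
                × closes — contains both X and !X.
              branch 2.1.1.2 (add T X):
                × closes — contains both X and !X.
          branch 2.1.2 (add T (X || (W && X))):
            T (X || (W && X)): β-rule — branch into T X  //  T (W && X).
              branch 2.1.2.1 (add T X):
                × closes — contains both X and !X.
              branch 2.1.2.2 (add T (W && X)):
                T (W && X): α-rule — add T W, T X.
                × closes — contains both W and !W.
      branch 2.2 (add F X):
        T (!(X || X) -> (X || (W && X))): β-rule — branch into F !(X || X)  //  T (X || (W && X)).
          branch 2.2.1 (add F !(X || X)):
            F !(X || X): β-rule — branch into T X  //  T X.
              branch 2.2.1.1 (add T X):
                × closes — contains both X and !X.
              branch 2.2.1.2 (add T X):
                × closes — contains both X and !X.
          branch 2.2.2 (add T (X || (W && X))):
            T (X || (W && X)): β-rule — branch into T X  //  T (W && X).
              branch 2.2.2.1 (add T X):
                × closes — contains both X and !X.
              branch 2.2.2.2 (add T (W && X)):
                T (W && X): α-rule — add T W, T X.
                × closes — contains both X and !X.
All 9 branches close.
Every branch closed, so the negation is unsatisfiable and the formula is valid.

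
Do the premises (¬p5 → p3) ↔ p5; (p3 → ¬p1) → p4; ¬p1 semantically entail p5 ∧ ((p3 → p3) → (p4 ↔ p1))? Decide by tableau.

No

Initial set: {((¬p5 → p3) ↔ p5); ((p3 → ¬p1) → p4); ¬p1; ¬(p5 ∧ ((p3 → p3) → (p4 ↔ p1)))}.
((¬p5 → p3) ↔ p5): β-rule — branch into (¬p5 → p3), p5  //  ¬(¬p5 → p3), ¬p5.
  branch 1 (add (¬p5 → p3), p5):
    ((p3 → ¬p1) → p4): β-rule — branch into ¬(p3 → ¬p1)  //  p4.
      branch 1.1 (add ¬(p3 → ¬p1)):
        ¬(p3 → ¬p1): α-rule — add p3, ¬¬p1.
        × closes — contains both p1 and ¬p1.
      branch 1.2 (add p4):
        ¬(p5 ∧ ((p3 → p3) → (p4 ↔ p1))): β-rule — branch into ¬p5  //  ¬((p3 → p3) → (p4 ↔ p1)).
          branch 1.2.1 (add ¬p5):
            × closes — contains both p5 and ¬p5.
          branch 1.2.2 (add ¬((p3 → p3) → (p4 ↔ p1))):
            ¬((p3 → p3) → (p4 ↔ p1)): α-rule — add (p3 → p3), ¬(p4 ↔ p1).
            (¬p5 → p3): β-rule — branch into ¬¬p5  //  p3.
              branch 1.2.2.1 (add ¬¬p5):
                (p3 → p3): β-rule — branch into ¬p3  //  p3.
                  branch 1.2.2.1.1 (add ¬p3):
                    ¬(p4 ↔ p1): β-rule — branch into p4, ¬p1  //  ¬p4, p1.
                      branch 1.2.2.1.1.1 (add p4, ¬p1):
                        ○ open, literals {p1=F, p3=F, p4=T, p5=T}.
                      branch 1.2.2.1.1.2 (add ¬p4, p1):
                        × closes — contains both p4 and ¬p4.
                  branch 1.2.2.1.2 (add p3):
                    ¬(p4 ↔ p1): β-rule — branch into p4, ¬p1  //  ¬p4, p1.
                      branch 1.2.2.1.2.1 (add p4, ¬p1):
                        ○ open, literals {p1=F, p3=T, p4=T, p5=T}.
                      branch 1.2.2.1.2.2 (add ¬p4, p1):
                        × closes — contains both p4 and ¬p4.
              branch 1.2.2.2 (add p3):
                (p3 → p3): β-rule — branch into ¬p3  //  p3.
                  branch 1.2.2.2.1 (add ¬p3):
                    × closes — contains both p3 and ¬p3.
                  branch 1.2.2.2.2 (add p3):
                    ¬(p4 ↔ p1): β-rule — branch into p4, ¬p1  //  ¬p4, p1.
                      branch 1.2.2.2.2.1 (add p4, ¬p1):
                        ○ open, literals {p1=F, p3=T, p4=T, p5=T}.
                      branch 1.2.2.2.2.2 (add ¬p4, p1):
                        × closes — contains both p4 and ¬p4.
  branch 2 (add ¬(¬p5 → p3), ¬p5):
    ¬(¬p5 → p3): α-rule — add ¬p5, ¬p3.
    ((p3 → ¬p1) → p4): β-rule — branch into ¬(p3 → ¬p1)  //  p4.
      branch 2.1 (add ¬(p3 → ¬p1)):
        ¬(p3 → ¬p1): α-rule — add p3, ¬¬p1.
        × closes — contains both p3 and ¬p3.
      branch 2.2 (add p4):
        ¬(p5 ∧ ((p3 → p3) → (p4 ↔ p1))): β-rule — branch into ¬p5  //  ¬((p3 → p3) → (p4 ↔ p1)).
          branch 2.2.1 (add ¬p5):
            ○ open, literals {p1=F, p3=F, p4=T, p5=F}.
          branch 2.2.2 (add ¬((p3 → p3) → (p4 ↔ p1))):
            ¬((p3 → p3) → (p4 ↔ p1)): α-rule — add (p3 → p3), ¬(p4 ↔ p1).
            (p3 → p3): β-rule — branch into ¬p3  //  p3.
              branch 2.2.2.1 (add ¬p3):
                ¬(p4 ↔ p1): β-rule — branch into p4, ¬p1  //  ¬p4, p1.
                  branch 2.2.2.1.1 (add p4, ¬p1):
                    ○ open, literals {p1=F, p3=F, p4=T, p5=F}.
                  branch 2.2.2.1.2 (add ¬p4, p1):
                    × closes — contains both p4 and ¬p4.
              branch 2.2.2.2 (add p3):
                × closes — contains both p3 and ¬p3.
9 branches closed, 5 open.
An open branch gives a countermodel: p1=F, p3=F, p4=T, p5=T (unmentioned atoms arbitrary); the premises hold there but the conclusion fails.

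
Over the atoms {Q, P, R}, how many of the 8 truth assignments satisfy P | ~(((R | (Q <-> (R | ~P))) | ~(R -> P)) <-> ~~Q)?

5

Initial set: {(P | ~(((R | (Q <-> (R | ~P))) | ~(R -> P)) <-> ~~Q))}.
(P | ~(((R | (Q <-> (R | ~P))) | ~(R -> P)) <-> ~~Q)): β-rule — branch into P  //  ~(((R | (Q <-> (R | ~P))) | ~(R -> P)) <-> ~~Q).
  branch 1 (add P):
    ○ open, literals {P=true}.
  branch 2 (add ~(((R | (Q <-> (R | ~P))) | ~(R -> P)) <-> ~~Q)):
    ~(((R | (Q <-> (R | ~P))) | ~(R -> P)) <-> ~~Q): β-rule — branch into ((R | (Q <-> (R | ~P))) | ~(R -> P)), ~~~Q  //  ~((R | (Q <-> (R | ~P))) | ~(R -> P)), ~~Q.
      branch 2.1 (add ((R | (Q <-> (R | ~P))) | ~(R -> P)), ~~~Q):
        ~~~Q: drop double negation, giving ~Q.
        ((R | (Q <-> (R | ~P))) | ~(R -> P)): β-rule — branch into (R | (Q <-> (R | ~P)))  //  ~(R -> P).
          branch 2.1.1 (add (R | (Q <-> (R | ~P)))):
            (R | (Q <-> (R | ~P))): β-rule — branch into R  //  (Q <-> (R | ~P)).
              branch 2.1.1.1 (add R):
                ○ open, literals {Q=false, R=true}.
              branch 2.1.1.2 (add (Q <-> (R | ~P))):
                (Q <-> (R | ~P)): β-rule — branch into Q, (R | ~P)  //  ~Q, ~(R | ~P).
                  branch 2.1.1.2.1 (add Q, (R | ~P)):
                    × closes — contains both Q and ~Q.
                  branch 2.1.1.2.2 (add ~Q, ~(R | ~P)):
                    ~(R | ~P): α-rule — add ~R, ~~P.
                    ○ open, literals {P=true, Q=false, R=false}.
          branch 2.1.2 (add ~(R -> P)):
            ~(R -> P): α-rule — add R, ~P.
            ○ open, literals {P=false, Q=false, R=true}.
      branch 2.2 (add ~((R | (Q <-> (R | ~P))) | ~(R -> P)), ~~Q):
        ~((R | (Q <-> (R | ~P))) | ~(R -> P)): α-rule — add ~(R | (Q <-> (R | ~P))), ~~(R -> P).
        ~~Q: drop double negation, giving Q.
        ~(R | (Q <-> (R | ~P))): α-rule — add ~R, ~(Q <-> (R | ~P)).
        ~~(R -> P): β-rule — branch into ~R  //  P.
          branch 2.2.1 (add ~R):
            ~(Q <-> (R | ~P)): β-rule — branch into Q, ~(R | ~P)  //  ~Q, (R | ~P).
              branch 2.2.1.1 (add Q, ~(R | ~P)):
                ~(R | ~P): α-rule — add ~R, ~~P.
                ○ open, literals {P=true, Q=true, R=false}.
              branch 2.2.1.2 (add ~Q, (R | ~P)):
                × closes — contains both Q and ~Q.
          branch 2.2.2 (add P):
            ~(Q <-> (R | ~P)): β-rule — branch into Q, ~(R | ~P)  //  ~Q, (R | ~P).
              branch 2.2.2.1 (add Q, ~(R | ~P)):
                ~(R | ~P): α-rule — add ~R, ~~P.
                ○ open, literals {P=true, Q=true, R=false}.
              branch 2.2.2.2 (add ~Q, (R | ~P)):
                × closes — contains both Q and ~Q.
3 branches closed, 6 open.
Each open branch fixes some atoms; the unmentioned ones are free. Counting distinct full assignments: branch {P=true} (Q, R) contributes 4 new; branch {Q=false, R=true} (P) contributes 1 new; branch {P=true, Q=false, R=false} (none free) contributes 0 new; branch {P=false, Q=false, R=true} (none free) contributes 0 new; branch {P=true, Q=true, R=false} (none free) contributes 0 new; branch {P=true, Q=true, R=false} (none free) contributes 0 new. Total: 5.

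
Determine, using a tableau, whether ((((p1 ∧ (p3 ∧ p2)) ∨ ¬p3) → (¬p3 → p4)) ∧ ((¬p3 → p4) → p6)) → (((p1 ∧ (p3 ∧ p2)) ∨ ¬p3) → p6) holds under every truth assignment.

Assume the negation and expand:
Initial set: {¬(((((p1 ∧ (p3 ∧ p2)) ∨ ¬p3) → (¬p3 → p4)) ∧ ((¬p3 → p4) → p6)) → (((p1 ∧ (p3 ∧ p2)) ∨ ¬p3) → p6))}.
¬(((((p1 ∧ (p3 ∧ p2)) ∨ ¬p3) → (¬p3 → p4)) ∧ ((¬p3 → p4) → p6)) → (((p1 ∧ (p3 ∧ p2)) ∨ ¬p3) → p6)): α-rule — add ((((p1 ∧ (p3 ∧ p2)) ∨ ¬p3) → (¬p3 → p4)) ∧ ((¬p3 → p4) → p6)), ¬(((p1 ∧ (p3 ∧ p2)) ∨ ¬p3) → p6).
((((p1 ∧ (p3 ∧ p2)) ∨ ¬p3) → (¬p3 → p4)) ∧ ((¬p3 → p4) → p6)): α-rule — add (((p1 ∧ (p3 ∧ p2)) ∨ ¬p3) → (¬p3 → p4)), ((¬p3 → p4) → p6).
¬(((p1 ∧ (p3 ∧ p2)) ∨ ¬p3) → p6): α-rule — add ((p1 ∧ (p3 ∧ p2)) ∨ ¬p3), ¬p6.
(((p1 ∧ (p3 ∧ p2)) ∨ ¬p3) → (¬p3 → p4)): β-rule — branch into ¬((p1 ∧ (p3 ∧ p2)) ∨ ¬p3)  //  (¬p3 → p4).
  branch 1 (add ¬((p1 ∧ (p3 ∧ p2)) ∨ ¬p3)):
    ¬((p1 ∧ (p3 ∧ p2)) ∨ ¬p3): α-rule — add ¬(p1 ∧ (p3 ∧ p2)), ¬¬p3.
    ((¬p3 → p4) → p6): β-rule — branch into ¬(¬p3 → p4)  //  p6.
      branch 1.1 (add ¬(¬p3 → p4)):
        ¬(¬p3 → p4): α-rule — add ¬p3, ¬p4.
        × closes — contains both p3 and ¬p3.
      branch 1.2 (add p6):
        × closes — contains both p6 and ¬p6.
  branch 2 (add (¬p3 → p4)):
    ((¬p3 → p4) → p6): β-rule — branch into ¬(¬p3 → p4)  //  p6.
      branch 2.1 (add ¬(¬p3 → p4)):
        ¬(¬p3 → p4): α-rule — add ¬p3, ¬p4.
        ((p1 ∧ (p3 ∧ p2)) ∨ ¬p3): β-rule — branch into (p1 ∧ (p3 ∧ p2))  //  ¬p3.
          branch 2.1.1 (add (p1 ∧ (p3 ∧ p2))):
            (p1 ∧ (p3 ∧ p2)): α-rule — add p1, (p3 ∧ p2).
            (p3 ∧ p2): α-rule — add p3, p2.
            × closes — contains both p3 and ¬p3.
          branch 2.1.2 (add ¬p3):
            (¬p3 → p4): β-rule — branch into ¬¬p3  //  p4.
              branch 2.1.2.1 (add ¬¬p3):
                × closes — contains both p3 and ¬p3.
              branch 2.1.2.2 (add p4):
                × closes — contains both p4 and ¬p4.
      branch 2.2 (add p6):
        × closes — contains both p6 and ¬p6.
All 6 branches close.
Every branch closed, so the negation is unsatisfiable and the formula is valid.

Valid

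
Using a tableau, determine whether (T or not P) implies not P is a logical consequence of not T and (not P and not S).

Initial set: {(not T and (not P and not S)); not ((T or not P) implies not P)}.
(not T and (not P and not S)): α-rule — add not T, (not P and not S).
not ((T or not P) implies not P): α-rule — add (T or not P), not not P.
(not P and not S): α-rule — add not P, not S.
× closes — contains both P and not P.
All 1 branch closes.
Every branch closed, so the premises entail the conclusion.

Yes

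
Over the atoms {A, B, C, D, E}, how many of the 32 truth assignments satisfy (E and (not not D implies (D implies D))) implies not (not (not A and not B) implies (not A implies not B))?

20

Initial set: {((E and (not not D implies (D implies D))) implies not (not (not A and not B) implies (not A implies not B)))}.
((E and (not not D implies (D implies D))) implies not (not (not A and not B) implies (not A implies not B))): β-rule — branch into not (E and (not not D implies (D implies D)))  //  not (not (not A and not B) implies (not A implies not B)).
  branch 1 (add not (E and (not not D implies (D implies D)))):
    not (E and (not not D implies (D implies D))): β-rule — branch into not E  //  not (not not D implies (D implies D)).
      branch 1.1 (add not E):
        ○ open, literals {E=0}.
      branch 1.2 (add not (not not D implies (D implies D))):
        not (not not D implies (D implies D)): α-rule — add not not D, not (D implies D).
        not not D: drop double negation, giving D.
        not (D implies D): α-rule — add D, not D.
        × closes — contains both D and not D.
  branch 2 (add not (not (not A and not B) implies (not A implies not B))):
    not (not (not A and not B) implies (not A implies not B)): α-rule — add not (not A and not B), not (not A implies not B).
    not (not A implies not B): α-rule — add not A, not not B.
    not (not A and not B): β-rule — branch into not not A  //  not not B.
      branch 2.1 (add not not A):
        × closes — contains both A and not A.
      branch 2.2 (add not not B):
        ○ open, literals {A=0, B=1}.
2 branches closed, 2 open.
Each open branch fixes some atoms; the unmentioned ones are free. Counting distinct full assignments: branch {E=0} (A, B, C, D) contributes 16 new; branch {A=0, B=1} (C, D, E) contributes 4 new. Total: 20.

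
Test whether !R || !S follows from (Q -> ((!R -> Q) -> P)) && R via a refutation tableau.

No

Initial set: {T ((Q -> ((!R -> Q) -> P)) && R); F (!R || !S)}.
T ((Q -> ((!R -> Q) -> P)) && R): α-rule — add T (Q -> ((!R -> Q) -> P)), T R.
F (!R || !S): α-rule — add F !R, F !S.
T (Q -> ((!R -> Q) -> P)): β-rule — branch into F Q  //  T ((!R -> Q) -> P).
  branch 1 (add F Q):
    ○ open, literals {Q=false, R=true, S=true}.
  branch 2 (add T ((!R -> Q) -> P)):
    T ((!R -> Q) -> P): β-rule — branch into F (!R -> Q)  //  T P.
      branch 2.1 (add F (!R -> Q)):
        F (!R -> Q): α-rule — add T !R, F Q.
        × closes — contains both R and !R.
      branch 2.2 (add T P):
        ○ open, literals {P=true, R=true, S=true}.
1 branch closed, 2 open.
An open branch gives a countermodel: Q=false, R=true, S=true (unmentioned atoms arbitrary); the premises hold there but the conclusion fails.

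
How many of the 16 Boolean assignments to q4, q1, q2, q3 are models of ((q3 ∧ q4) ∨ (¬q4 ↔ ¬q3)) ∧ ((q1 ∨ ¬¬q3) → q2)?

5

Initial set: {(((q3 ∧ q4) ∨ (¬q4 ↔ ¬q3)) ∧ ((q1 ∨ ¬¬q3) → q2))}.
(((q3 ∧ q4) ∨ (¬q4 ↔ ¬q3)) ∧ ((q1 ∨ ¬¬q3) → q2)): α-rule — add ((q3 ∧ q4) ∨ (¬q4 ↔ ¬q3)), ((q1 ∨ ¬¬q3) → q2).
((q3 ∧ q4) ∨ (¬q4 ↔ ¬q3)): β-rule — branch into (q3 ∧ q4)  //  (¬q4 ↔ ¬q3).
  branch 1 (add (q3 ∧ q4)):
    (q3 ∧ q4): α-rule — add q3, q4.
    ((q1 ∨ ¬¬q3) → q2): β-rule — branch into ¬(q1 ∨ ¬¬q3)  //  q2.
      branch 1.1 (add ¬(q1 ∨ ¬¬q3)):
        ¬(q1 ∨ ¬¬q3): α-rule — add ¬q1, ¬¬¬q3.
        ¬¬¬q3: drop double negation, giving ¬q3.
        × closes — contains both q3 and ¬q3.
      branch 1.2 (add q2):
        ○ open, literals {q2=true, q3=true, q4=true}.
  branch 2 (add (¬q4 ↔ ¬q3)):
    ((q1 ∨ ¬¬q3) → q2): β-rule — branch into ¬(q1 ∨ ¬¬q3)  //  q2.
      branch 2.1 (add ¬(q1 ∨ ¬¬q3)):
        ¬(q1 ∨ ¬¬q3): α-rule — add ¬q1, ¬¬¬q3.
        ¬¬¬q3: drop double negation, giving ¬q3.
        (¬q4 ↔ ¬q3): β-rule — branch into ¬q4, ¬q3  //  ¬¬q4, ¬¬q3.
          branch 2.1.1 (add ¬q4, ¬q3):
            ○ open, literals {q1=false, q3=false, q4=false}.
          branch 2.1.2 (add ¬¬q4, ¬¬q3):
            × closes — contains both q3 and ¬q3.
      branch 2.2 (add q2):
        (¬q4 ↔ ¬q3): β-rule — branch into ¬q4, ¬q3  //  ¬¬q4, ¬¬q3.
          branch 2.2.1 (add ¬q4, ¬q3):
            ○ open, literals {q2=true, q3=false, q4=false}.
          branch 2.2.2 (add ¬¬q4, ¬¬q3):
            ○ open, literals {q2=true, q3=true, q4=true}.
2 branches closed, 4 open.
Each open branch fixes some atoms; the unmentioned ones are free. Counting distinct full assignments: branch {q2=true, q3=true, q4=true} (q1) contributes 2 new; branch {q1=false, q3=false, q4=false} (q2) contributes 2 new; branch {q2=true, q3=false, q4=false} (q1) contributes 1 new; branch {q2=true, q3=true, q4=true} (q1) contributes 0 new. Total: 5.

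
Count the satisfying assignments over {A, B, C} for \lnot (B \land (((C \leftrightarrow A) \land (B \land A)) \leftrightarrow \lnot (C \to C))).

Initial set: {\lnot (B \land (((C \leftrightarrow A) \land (B \land A)) \leftrightarrow \lnot (C \to C)))}.
\lnot (B \land (((C \leftrightarrow A) \land (B \land A)) \leftrightarrow \lnot (C \to C))): β-rule — branch into \lnot B  //  \lnot (((C \leftrightarrow A) \land (B \land A)) \leftrightarrow \lnot (C \to C)).
  branch 1 (add \lnot B):
    ○ open, literals {B=0}.
  branch 2 (add \lnot (((C \leftrightarrow A) \land (B \land A)) \leftrightarrow \lnot (C \to C))):
    \lnot (((C \leftrightarrow A) \land (B \land A)) \leftrightarrow \lnot (C \to C)): β-rule — branch into ((C \leftrightarrow A) \land (B \land A)), \lnot \lnot (C \to C)  //  \lnot ((C \leftrightarrow A) \land (B \land A)), \lnot (C \to C).
      branch 2.1 (add ((C \leftrightarrow A) \land (B \land A)), \lnot \lnot (C \to C)):
        ((C \leftrightarrow A) \land (B \land A)): α-rule — add (C \leftrightarrow A), (B \land A).
        (B \land A): α-rule — add B, A.
        \lnot \lnot (C \to C): β-rule — branch into \lnot C  //  C.
          branch 2.1.1 (add \lnot C):
            (C \leftrightarrow A): β-rule — branch into C, A  //  \lnot C, \lnot A.
              branch 2.1.1.1 (add C, A):
                × closes — contains both C and \lnot C.
              branch 2.1.1.2 (add \lnot C, \lnot A):
                × closes — contains both A and \lnot A.
          branch 2.1.2 (add C):
            (C \leftrightarrow A): β-rule — branch into C, A  //  \lnot C, \lnot A.
              branch 2.1.2.1 (add C, A):
                ○ open, literals {A=1, B=1, C=1}.
              branch 2.1.2.2 (add \lnot C, \lnot A):
                × closes — contains both C and \lnot C.
      branch 2.2 (add \lnot ((C \leftrightarrow A) \land (B \land A)), \lnot (C \to C)):
        \lnot (C \to C): α-rule — add C, \lnot C.
        × closes — contains both C and \lnot C.
4 branches closed, 2 open.
Each open branch fixes some atoms; the unmentioned ones are free. Counting distinct full assignments: branch {B=0} (A, C) contributes 4 new; branch {A=1, B=1, C=1} (none free) contributes 1 new. Total: 5.

5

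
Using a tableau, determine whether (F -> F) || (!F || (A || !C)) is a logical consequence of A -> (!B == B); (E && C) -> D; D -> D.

Initial set: {(A -> (!B == B)); ((E && C) -> D); (D -> D); !((F -> F) || (!F || (A || !C)))}.
!((F -> F) || (!F || (A || !C))): α-rule — add !(F -> F), !(!F || (A || !C)).
!(F -> F): α-rule — add F, !F.
× closes — contains both F and !F.
All 1 branch closes.
Every branch closed, so the premises entail the conclusion.

Yes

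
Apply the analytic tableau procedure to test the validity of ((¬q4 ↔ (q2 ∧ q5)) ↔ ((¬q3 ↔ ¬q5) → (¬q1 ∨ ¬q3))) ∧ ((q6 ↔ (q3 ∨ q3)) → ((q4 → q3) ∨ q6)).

Not valid

Assume the negation and expand:
Initial set: {F (((¬q4 ↔ (q2 ∧ q5)) ↔ ((¬q3 ↔ ¬q5) → (¬q1 ∨ ¬q3))) ∧ ((q6 ↔ (q3 ∨ q3)) → ((q4 → q3) ∨ q6)))}.
F (((¬q4 ↔ (q2 ∧ q5)) ↔ ((¬q3 ↔ ¬q5) → (¬q1 ∨ ¬q3))) ∧ ((q6 ↔ (q3 ∨ q3)) → ((q4 → q3) ∨ q6))): β-rule — branch into F ((¬q4 ↔ (q2 ∧ q5)) ↔ ((¬q3 ↔ ¬q5) → (¬q1 ∨ ¬q3)))  //  F ((q6 ↔ (q3 ∨ q3)) → ((q4 → q3) ∨ q6)).
  branch 1 (add F ((¬q4 ↔ (q2 ∧ q5)) ↔ ((¬q3 ↔ ¬q5) → (¬q1 ∨ ¬q3)))):
    F ((¬q4 ↔ (q2 ∧ q5)) ↔ ((¬q3 ↔ ¬q5) → (¬q1 ∨ ¬q3))): β-rule — branch into T (¬q4 ↔ (q2 ∧ q5)), F ((¬q3 ↔ ¬q5) → (¬q1 ∨ ¬q3))  //  F (¬q4 ↔ (q2 ∧ q5)), T ((¬q3 ↔ ¬q5) → (¬q1 ∨ ¬q3)).
      branch 1.1 (add T (¬q4 ↔ (q2 ∧ q5)), F ((¬q3 ↔ ¬q5) → (¬q1 ∨ ¬q3))):
        F ((¬q3 ↔ ¬q5) → (¬q1 ∨ ¬q3)): α-rule — add T (¬q3 ↔ ¬q5), F (¬q1 ∨ ¬q3).
        F (¬q1 ∨ ¬q3): α-rule — add F ¬q1, F ¬q3.
        T (¬q4 ↔ (q2 ∧ q5)): β-rule — branch into T ¬q4, T (q2 ∧ q5)  //  F ¬q4, F (q2 ∧ q5).
          branch 1.1.1 (add T ¬q4, T (q2 ∧ q5)):
            T (q2 ∧ q5): α-rule — add T q2, T q5.
            T (¬q3 ↔ ¬q5): β-rule — branch into T ¬q3, T ¬q5  //  F ¬q3, F ¬q5.
              branch 1.1.1.1 (add T ¬q3, T ¬q5):
                × closes — contains both q3 and ¬q3.
              branch 1.1.1.2 (add F ¬q3, F ¬q5):
                ○ open, literals {q1=1, q2=1, q3=1, q4=0, q5=1}.
          branch 1.1.2 (add F ¬q4, F (q2 ∧ q5)):
            T (¬q3 ↔ ¬q5): β-rule — branch into T ¬q3, T ¬q5  //  F ¬q3, F ¬q5.
              branch 1.1.2.1 (add T ¬q3, T ¬q5):
                × closes — contains both q3 and ¬q3.
              branch 1.1.2.2 (add F ¬q3, F ¬q5):
                F (q2 ∧ q5): β-rule — branch into F q2  //  F q5.
                  branch 1.1.2.2.1 (add F q2):
                    ○ open, literals {q1=1, q2=0, q3=1, q4=1, q5=1}.
                  branch 1.1.2.2.2 (add F q5):
                    × closes — contains both q5 and ¬q5.
      branch 1.2 (add F (¬q4 ↔ (q2 ∧ q5)), T ((¬q3 ↔ ¬q5) → (¬q1 ∨ ¬q3))):
        F (¬q4 ↔ (q2 ∧ q5)): β-rule — branch into T ¬q4, F (q2 ∧ q5)  //  F ¬q4, T (q2 ∧ q5).
          branch 1.2.1 (add T ¬q4, F (q2 ∧ q5)):
            T ((¬q3 ↔ ¬q5) → (¬q1 ∨ ¬q3)): β-rule — branch into F (¬q3 ↔ ¬q5)  //  T (¬q1 ∨ ¬q3).
              branch 1.2.1.1 (add F (¬q3 ↔ ¬q5)):
                F (q2 ∧ q5): β-rule — branch into F q2  //  F q5.
                  branch 1.2.1.1.1 (add F q2):
                    F (¬q3 ↔ ¬q5): β-rule — branch into T ¬q3, F ¬q5  //  F ¬q3, T ¬q5.
                      branch 1.2.1.1.1.1 (add T ¬q3, F ¬q5):
                        ○ open, literals {q2=0, q3=0, q4=0, q5=1}.
                      branch 1.2.1.1.1.2 (add F ¬q3, T ¬q5):
                        ○ open, literals {q2=0, q3=1, q4=0, q5=0}.
                  branch 1.2.1.1.2 (add F q5):
                    F (¬q3 ↔ ¬q5): β-rule — branch into T ¬q3, F ¬q5  //  F ¬q3, T ¬q5.
                      branch 1.2.1.1.2.1 (add T ¬q3, F ¬q5):
                        × closes — contains both q5 and ¬q5.
                      branch 1.2.1.1.2.2 (add F ¬q3, T ¬q5):
                        ○ open, literals {q3=1, q4=0, q5=0}.
              branch 1.2.1.2 (add T (¬q1 ∨ ¬q3)):
                F (q2 ∧ q5): β-rule — branch into F q2  //  F q5.
                  branch 1.2.1.2.1 (add F q2):
                    T (¬q1 ∨ ¬q3): β-rule — branch into T ¬q1  //  T ¬q3.
                      branch 1.2.1.2.1.1 (add T ¬q1):
                        ○ open, literals {q1=0, q2=0, q4=0}.
                      branch 1.2.1.2.1.2 (add T ¬q3):
                        ○ open, literals {q2=0, q3=0, q4=0}.
                  branch 1.2.1.2.2 (add F q5):
                    T (¬q1 ∨ ¬q3): β-rule — branch into T ¬q1  //  T ¬q3.
                      branch 1.2.1.2.2.1 (add T ¬q1):
                        ○ open, literals {q1=0, q4=0, q5=0}.
                      branch 1.2.1.2.2.2 (add T ¬q3):
                        ○ open, literals {q3=0, q4=0, q5=0}.
          branch 1.2.2 (add F ¬q4, T (q2 ∧ q5)):
            T (q2 ∧ q5): α-rule — add T q2, T q5.
            T ((¬q3 ↔ ¬q5) → (¬q1 ∨ ¬q3)): β-rule — branch into F (¬q3 ↔ ¬q5)  //  T (¬q1 ∨ ¬q3).
              branch 1.2.2.1 (add F (¬q3 ↔ ¬q5)):
                F (¬q3 ↔ ¬q5): β-rule — branch into T ¬q3, F ¬q5  //  F ¬q3, T ¬q5.
                  branch 1.2.2.1.1 (add T ¬q3, F ¬q5):
                    ○ open, literals {q2=1, q3=0, q4=1, q5=1}.
                  branch 1.2.2.1.2 (add F ¬q3, T ¬q5):
                    × closes — contains both q5 and ¬q5.
              branch 1.2.2.2 (add T (¬q1 ∨ ¬q3)):
                T (¬q1 ∨ ¬q3): β-rule — branch into T ¬q1  //  T ¬q3.
                  branch 1.2.2.2.1 (add T ¬q1):
                    ○ open, literals {q1=0, q2=1, q4=1, q5=1}.
                  branch 1.2.2.2.2 (add T ¬q3):
                    ○ open, literals {q2=1, q3=0, q4=1, q5=1}.
  branch 2 (add F ((q6 ↔ (q3 ∨ q3)) → ((q4 → q3) ∨ q6))):
    F ((q6 ↔ (q3 ∨ q3)) → ((q4 → q3) ∨ q6)): α-rule — add T (q6 ↔ (q3 ∨ q3)), F ((q4 → q3) ∨ q6).
    F ((q4 → q3) ∨ q6): α-rule — add F (q4 → q3), F q6.
    F (q4 → q3): α-rule — add T q4, F q3.
    T (q6 ↔ (q3 ∨ q3)): β-rule — branch into T q6, T (q3 ∨ q3)  //  F q6, F (q3 ∨ q3).
      branch 2.1 (add T q6, T (q3 ∨ q3)):
        × closes — contains both q6 and ¬q6.
      branch 2.2 (add F q6, F (q3 ∨ q3)):
        F (q3 ∨ q3): α-rule — add F q3, F q3.
        ○ open, literals {q3=0, q4=1, q6=0}.
6 branches closed, 13 open.
An open branch gives a countermodel: q1=1, q2=1, q3=1, q4=0, q5=1 (unmentioned atoms arbitrary); under it the original formula is false.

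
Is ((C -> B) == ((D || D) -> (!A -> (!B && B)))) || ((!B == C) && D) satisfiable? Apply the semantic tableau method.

Satisfiable

Initial set: {T (((C -> B) == ((D || D) -> (!A -> (!B && B)))) || ((!B == C) && D))}.
T (((C -> B) == ((D || D) -> (!A -> (!B && B)))) || ((!B == C) && D)): β-rule — branch into T ((C -> B) == ((D || D) -> (!A -> (!B && B))))  //  T ((!B == C) && D).
  branch 1 (add T ((C -> B) == ((D || D) -> (!A -> (!B && B))))):
    T ((C -> B) == ((D || D) -> (!A -> (!B && B)))): β-rule — branch into T (C -> B), T ((D || D) -> (!A -> (!B && B)))  //  F (C -> B), F ((D || D) -> (!A -> (!B && B))).
      branch 1.1 (add T (C -> B), T ((D || D) -> (!A -> (!B && B)))):
        T (C -> B): β-rule — branch into F C  //  T B.
          branch 1.1.1 (add F C):
            T ((D || D) -> (!A -> (!B && B))): β-rule — branch into F (D || D)  //  T (!A -> (!B && B)).
              branch 1.1.1.1 (add F (D || D)):
                F (D || D): α-rule — add F D, F D.
                ○ open, literals {C=0, D=0}.
              branch 1.1.1.2 (add T (!A -> (!B && B))):
                T (!A -> (!B && B)): β-rule — branch into F !A  //  T (!B && B).
                  branch 1.1.1.2.1 (add F !A):
                    ○ open, literals {A=1, C=0}.
                  branch 1.1.1.2.2 (add T (!B && B)):
                    T (!B && B): α-rule — add T !B, T B.
                    × closes — contains both B and !B.
          branch 1.1.2 (add T B):
            T ((D || D) -> (!A -> (!B && B))): β-rule — branch into F (D || D)  //  T (!A -> (!B && B)).
              branch 1.1.2.1 (add F (D || D)):
                F (D || D): α-rule — add F D, F D.
                ○ open, literals {B=1, D=0}.
              branch 1.1.2.2 (add T (!A -> (!B && B))):
                T (!A -> (!B && B)): β-rule — branch into F !A  //  T (!B && B).
                  branch 1.1.2.2.1 (add F !A):
                    ○ open, literals {A=1, B=1}.
                  branch 1.1.2.2.2 (add T (!B && B)):
                    T (!B && B): α-rule — add T !B, T B.
                    × closes — contains both B and !B.
      branch 1.2 (add F (C -> B), F ((D || D) -> (!A -> (!B && B)))):
        F (C -> B): α-rule — add T C, F B.
        F ((D || D) -> (!A -> (!B && B))): α-rule — add T (D || D), F (!A -> (!B && B)).
        F (!A -> (!B && B)): α-rule — add T !A, F (!B && B).
        T (D || D): β-rule — branch into T D  //  T D.
          branch 1.2.1 (add T D):
            F (!B && B): β-rule — branch into F !B  //  F B.
              branch 1.2.1.1 (add F !B):
                × closes — contains both B and !B.
              branch 1.2.1.2 (add F B):
                ○ open, literals {A=0, B=0, C=1, D=1}.
          branch 1.2.2 (add T D):
            F (!B && B): β-rule — branch into F !B  //  F B.
              branch 1.2.2.1 (add F !B):
                × closes — contains both B and !B.
              branch 1.2.2.2 (add F B):
                ○ open, literals {A=0, B=0, C=1, D=1}.
  branch 2 (add T ((!B == C) && D)):
    T ((!B == C) && D): α-rule — add T (!B == C), T D.
    T (!B == C): β-rule — branch into T !B, T C  //  F !B, F C.
      branch 2.1 (add T !B, T C):
        ○ open, literals {B=0, C=1, D=1}.
      branch 2.2 (add F !B, F C):
        ○ open, literals {B=1, C=0, D=1}.
4 branches closed, 8 open.
An open branch gives a satisfying assignment: C=0, D=0.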